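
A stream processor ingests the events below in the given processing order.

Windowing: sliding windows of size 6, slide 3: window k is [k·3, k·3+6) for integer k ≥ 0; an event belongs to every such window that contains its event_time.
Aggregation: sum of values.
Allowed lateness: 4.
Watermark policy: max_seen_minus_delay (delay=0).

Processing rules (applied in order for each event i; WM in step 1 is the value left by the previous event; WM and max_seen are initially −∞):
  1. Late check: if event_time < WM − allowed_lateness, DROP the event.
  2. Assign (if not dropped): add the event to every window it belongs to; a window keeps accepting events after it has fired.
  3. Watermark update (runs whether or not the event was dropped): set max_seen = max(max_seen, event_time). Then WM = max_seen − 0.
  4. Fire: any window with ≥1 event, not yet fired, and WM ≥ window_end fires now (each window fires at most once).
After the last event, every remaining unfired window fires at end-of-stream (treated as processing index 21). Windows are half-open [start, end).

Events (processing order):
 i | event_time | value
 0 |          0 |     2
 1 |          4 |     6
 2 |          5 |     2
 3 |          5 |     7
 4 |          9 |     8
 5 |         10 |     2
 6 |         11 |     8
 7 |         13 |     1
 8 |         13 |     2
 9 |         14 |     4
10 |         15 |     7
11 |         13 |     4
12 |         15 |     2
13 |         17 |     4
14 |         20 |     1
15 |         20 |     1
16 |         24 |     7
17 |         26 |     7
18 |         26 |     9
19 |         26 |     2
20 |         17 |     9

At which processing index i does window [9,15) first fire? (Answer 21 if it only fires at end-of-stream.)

10

i=0 t=0 v=2: → [0,6); WM=0
i=1 t=4 v=6: → [3,9),[0,6); WM=4
i=2 t=5 v=2: → [3,9),[0,6); WM=5
i=3 t=5 v=7: → [3,9),[0,6); WM=5
i=4 t=9 v=8: → [9,15),[6,12); WM=9; [0,6) fires=17 [3,9) fires=15
i=5 t=10 v=2: → [9,15),[6,12); WM=10
i=6 t=11 v=8: → [9,15),[6,12); WM=11
i=7 t=13 v=1: → [12,18),[9,15); WM=13; [6,12) fires=18
i=8 t=13 v=2: → [12,18),[9,15); WM=13
i=9 t=14 v=4: → [12,18),[9,15); WM=14
i=10 t=15 v=7: → [15,21),[12,18); WM=15; [9,15) fires=25
i=11 t=13 v=4: → [12,18),[9,15); WM=15
i=12 t=15 v=2: → [15,21),[12,18); WM=15
i=13 t=17 v=4: → [15,21),[12,18); WM=17
i=14 t=20 v=1: → [18,24),[15,21); WM=20; [12,18) fires=24
i=15 t=20 v=1: → [18,24),[15,21); WM=20
i=16 t=24 v=7: → [24,30),[21,27); WM=24; [15,21) fires=15 [18,24) fires=2
i=17 t=26 v=7: → [24,30),[21,27); WM=26
i=18 t=26 v=9: → [24,30),[21,27); WM=26
i=19 t=26 v=2: → [24,30),[21,27); WM=26
i=20 t=17 v=9: DROP (t<26-4); WM=26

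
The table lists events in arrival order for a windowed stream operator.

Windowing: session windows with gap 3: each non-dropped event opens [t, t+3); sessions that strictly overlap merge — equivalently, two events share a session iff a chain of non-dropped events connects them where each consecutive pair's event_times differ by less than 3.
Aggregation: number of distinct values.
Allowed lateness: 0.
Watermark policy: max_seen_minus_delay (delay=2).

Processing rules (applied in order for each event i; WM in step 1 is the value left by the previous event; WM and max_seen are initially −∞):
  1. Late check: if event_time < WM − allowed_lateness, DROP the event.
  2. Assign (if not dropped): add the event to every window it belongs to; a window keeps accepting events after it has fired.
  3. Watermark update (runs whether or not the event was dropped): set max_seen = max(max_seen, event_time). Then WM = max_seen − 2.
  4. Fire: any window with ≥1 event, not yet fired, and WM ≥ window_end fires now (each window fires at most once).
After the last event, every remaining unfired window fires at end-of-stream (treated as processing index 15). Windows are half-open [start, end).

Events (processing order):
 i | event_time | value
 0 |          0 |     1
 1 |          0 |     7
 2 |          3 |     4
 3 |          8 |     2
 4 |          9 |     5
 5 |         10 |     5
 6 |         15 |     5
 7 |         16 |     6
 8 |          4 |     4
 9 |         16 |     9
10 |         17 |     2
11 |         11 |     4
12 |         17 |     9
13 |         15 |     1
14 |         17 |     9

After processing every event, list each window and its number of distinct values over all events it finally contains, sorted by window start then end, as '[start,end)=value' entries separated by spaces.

[0,3)=2 [3,6)=1 [8,13)=2 [15,20)=5

i=0 t=0 v=1: → [0,3); WM=-2
i=1 t=0 v=7: → [0,3); WM=-2
i=2 t=3 v=4: → [3,6); WM=1
i=3 t=8 v=2: → [8,11); WM=6
i=4 t=9 v=5: → [8,12); WM=7
i=5 t=10 v=5: → [8,13); WM=8
i=6 t=15 v=5: → [15,18); WM=13
i=7 t=16 v=6: → [15,19); WM=14
i=8 t=4 v=4: DROP (t<14-0); WM=14
i=9 t=16 v=9: → [15,19); WM=14
i=10 t=17 v=2: → [15,20); WM=15
i=11 t=11 v=4: DROP (t<15-0); WM=15
i=12 t=17 v=9: → [15,20); WM=15
i=13 t=15 v=1: → [15,20); WM=15
i=14 t=17 v=9: → [15,20); WM=15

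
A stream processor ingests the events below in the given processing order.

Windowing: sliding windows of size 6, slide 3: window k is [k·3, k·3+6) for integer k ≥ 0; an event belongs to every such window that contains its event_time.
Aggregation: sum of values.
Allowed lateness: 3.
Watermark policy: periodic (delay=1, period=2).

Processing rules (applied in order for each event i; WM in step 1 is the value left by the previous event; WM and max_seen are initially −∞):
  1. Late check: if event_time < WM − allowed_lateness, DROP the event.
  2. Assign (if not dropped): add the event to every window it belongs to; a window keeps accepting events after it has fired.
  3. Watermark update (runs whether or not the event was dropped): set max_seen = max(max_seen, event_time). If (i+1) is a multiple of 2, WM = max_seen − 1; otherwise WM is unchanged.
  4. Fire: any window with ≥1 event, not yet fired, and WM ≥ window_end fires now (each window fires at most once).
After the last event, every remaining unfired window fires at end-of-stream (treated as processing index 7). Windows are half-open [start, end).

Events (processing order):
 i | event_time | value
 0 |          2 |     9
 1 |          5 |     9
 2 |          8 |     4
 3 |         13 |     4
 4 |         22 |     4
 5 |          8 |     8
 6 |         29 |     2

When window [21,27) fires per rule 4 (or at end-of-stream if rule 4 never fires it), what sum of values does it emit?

i=0 t=2 v=9: → [0,6); WM=−∞
i=1 t=5 v=9: → [3,9),[0,6); WM=4
i=2 t=8 v=4: → [6,12),[3,9); WM=4
i=3 t=13 v=4: → [12,18),[9,15); WM=12; [0,6) fires=18 [3,9) fires=13 [6,12) fires=4
i=4 t=22 v=4: → [21,27),[18,24); WM=12
i=5 t=8 v=8: DROP (t<12-3); WM=21; [9,15) fires=4 [12,18) fires=4
i=6 t=29 v=2: → [27,33),[24,30); WM=21

4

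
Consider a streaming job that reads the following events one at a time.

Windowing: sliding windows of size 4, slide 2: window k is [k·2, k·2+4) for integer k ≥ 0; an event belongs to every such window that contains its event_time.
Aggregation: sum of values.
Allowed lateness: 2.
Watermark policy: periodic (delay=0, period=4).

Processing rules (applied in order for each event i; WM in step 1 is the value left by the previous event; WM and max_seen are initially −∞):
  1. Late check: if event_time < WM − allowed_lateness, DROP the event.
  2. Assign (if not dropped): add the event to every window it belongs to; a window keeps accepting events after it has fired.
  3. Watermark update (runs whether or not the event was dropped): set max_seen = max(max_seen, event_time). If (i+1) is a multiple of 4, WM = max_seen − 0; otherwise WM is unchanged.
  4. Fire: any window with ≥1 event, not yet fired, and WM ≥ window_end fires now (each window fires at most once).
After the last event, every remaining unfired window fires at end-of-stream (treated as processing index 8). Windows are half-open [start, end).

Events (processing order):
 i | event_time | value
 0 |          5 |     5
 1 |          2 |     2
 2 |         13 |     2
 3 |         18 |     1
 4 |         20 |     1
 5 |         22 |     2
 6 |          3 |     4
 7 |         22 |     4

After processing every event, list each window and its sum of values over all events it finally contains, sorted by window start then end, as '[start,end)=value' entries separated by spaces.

i=0 t=5 v=5: → [4,8),[2,6); WM=−∞
i=1 t=2 v=2: → [2,6),[0,4); WM=−∞
i=2 t=13 v=2: → [12,16),[10,14); WM=−∞
i=3 t=18 v=1: → [18,22),[16,20); WM=18; [0,4) fires=2 [2,6) fires=7 [4,8) fires=5 [10,14) fires=2 [12,16) fires=2
i=4 t=20 v=1: → [20,24),[18,22); WM=18
i=5 t=22 v=2: → [22,26),[20,24); WM=18
i=6 t=3 v=4: DROP (t<18-2); WM=18
i=7 t=22 v=4: → [22,26),[20,24); WM=22; [16,20) fires=1 [18,22) fires=2

[0,4)=2 [2,6)=7 [4,8)=5 [10,14)=2 [12,16)=2 [16,20)=1 [18,22)=2 [20,24)=7 [22,26)=6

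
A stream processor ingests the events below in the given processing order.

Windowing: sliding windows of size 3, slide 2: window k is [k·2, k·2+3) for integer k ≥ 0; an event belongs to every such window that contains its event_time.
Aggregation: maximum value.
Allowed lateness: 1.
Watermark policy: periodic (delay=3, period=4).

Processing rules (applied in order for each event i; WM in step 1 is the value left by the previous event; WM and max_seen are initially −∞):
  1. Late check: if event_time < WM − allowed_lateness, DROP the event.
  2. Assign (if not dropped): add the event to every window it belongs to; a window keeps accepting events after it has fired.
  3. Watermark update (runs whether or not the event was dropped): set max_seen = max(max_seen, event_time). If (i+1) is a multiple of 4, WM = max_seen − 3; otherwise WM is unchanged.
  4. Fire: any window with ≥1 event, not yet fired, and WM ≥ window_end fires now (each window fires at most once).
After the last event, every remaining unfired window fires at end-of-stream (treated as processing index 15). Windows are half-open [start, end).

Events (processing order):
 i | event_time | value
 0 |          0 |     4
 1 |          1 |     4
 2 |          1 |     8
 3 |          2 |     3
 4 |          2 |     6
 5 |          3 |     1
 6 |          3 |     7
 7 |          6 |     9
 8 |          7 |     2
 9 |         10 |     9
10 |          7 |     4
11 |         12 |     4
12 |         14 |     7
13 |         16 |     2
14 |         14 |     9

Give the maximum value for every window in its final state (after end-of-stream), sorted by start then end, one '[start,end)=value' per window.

[0,3)=8 [2,5)=7 [4,7)=9 [6,9)=9 [8,11)=9 [10,13)=9 [12,15)=9 [14,17)=9 [16,19)=2

i=0 t=0 v=4: → [0,3); WM=−∞
i=1 t=1 v=4: → [0,3); WM=−∞
i=2 t=1 v=8: → [0,3); WM=−∞
i=3 t=2 v=3: → [2,5),[0,3); WM=-1
i=4 t=2 v=6: → [2,5),[0,3); WM=-1
i=5 t=3 v=1: → [2,5); WM=-1
i=6 t=3 v=7: → [2,5); WM=-1
i=7 t=6 v=9: → [6,9),[4,7); WM=3; [0,3) fires=8
i=8 t=7 v=2: → [6,9); WM=3
i=9 t=10 v=9: → [10,13),[8,11); WM=3
i=10 t=7 v=4: → [6,9); WM=3
i=11 t=12 v=4: → [12,15),[10,13); WM=9; [2,5) fires=7 [4,7) fires=9 [6,9) fires=9
i=12 t=14 v=7: → [14,17),[12,15); WM=9
i=13 t=16 v=2: → [16,19),[14,17); WM=9
i=14 t=14 v=9: → [14,17),[12,15); WM=9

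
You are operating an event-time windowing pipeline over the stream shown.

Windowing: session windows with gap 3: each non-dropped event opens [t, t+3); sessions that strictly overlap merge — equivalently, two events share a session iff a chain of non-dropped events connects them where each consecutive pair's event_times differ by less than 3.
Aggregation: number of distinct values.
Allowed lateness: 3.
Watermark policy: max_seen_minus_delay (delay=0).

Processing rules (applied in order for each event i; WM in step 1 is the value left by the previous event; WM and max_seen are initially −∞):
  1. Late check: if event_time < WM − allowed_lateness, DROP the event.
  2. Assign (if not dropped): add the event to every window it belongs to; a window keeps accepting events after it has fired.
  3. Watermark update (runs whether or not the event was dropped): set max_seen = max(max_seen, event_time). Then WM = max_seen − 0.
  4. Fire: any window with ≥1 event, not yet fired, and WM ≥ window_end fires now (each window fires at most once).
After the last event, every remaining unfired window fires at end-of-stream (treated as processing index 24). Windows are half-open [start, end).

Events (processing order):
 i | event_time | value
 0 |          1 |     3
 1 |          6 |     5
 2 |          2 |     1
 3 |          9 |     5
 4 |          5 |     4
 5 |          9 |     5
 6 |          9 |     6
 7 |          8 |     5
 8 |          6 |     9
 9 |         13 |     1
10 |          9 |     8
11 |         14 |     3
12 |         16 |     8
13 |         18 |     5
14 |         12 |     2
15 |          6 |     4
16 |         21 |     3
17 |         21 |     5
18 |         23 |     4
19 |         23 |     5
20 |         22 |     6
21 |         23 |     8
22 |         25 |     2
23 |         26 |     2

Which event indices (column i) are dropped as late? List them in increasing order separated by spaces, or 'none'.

i=0 t=1 v=3: → [1,4); WM=1
i=1 t=6 v=5: → [6,9); WM=6
i=2 t=2 v=1: DROP (t<6-3); WM=6
i=3 t=9 v=5: → [9,12); WM=9
i=4 t=5 v=4: DROP (t<9-3); WM=9
i=5 t=9 v=5: → [9,12); WM=9
i=6 t=9 v=6: → [9,12); WM=9
i=7 t=8 v=5: → [6,12); WM=9
i=8 t=6 v=9: → [6,12); WM=9
i=9 t=13 v=1: → [13,16); WM=13
i=10 t=9 v=8: DROP (t<13-3); WM=13
i=11 t=14 v=3: → [13,17); WM=14
i=12 t=16 v=8: → [13,19); WM=16
i=13 t=18 v=5: → [13,21); WM=18
i=14 t=12 v=2: DROP (t<18-3); WM=18
i=15 t=6 v=4: DROP (t<18-3); WM=18
i=16 t=21 v=3: → [21,24); WM=21
i=17 t=21 v=5: → [21,24); WM=21
i=18 t=23 v=4: → [21,26); WM=23
i=19 t=23 v=5: → [21,26); WM=23
i=20 t=22 v=6: → [21,26); WM=23
i=21 t=23 v=8: → [21,26); WM=23
i=22 t=25 v=2: → [21,28); WM=25
i=23 t=26 v=2: → [21,29); WM=26

2 4 10 14 15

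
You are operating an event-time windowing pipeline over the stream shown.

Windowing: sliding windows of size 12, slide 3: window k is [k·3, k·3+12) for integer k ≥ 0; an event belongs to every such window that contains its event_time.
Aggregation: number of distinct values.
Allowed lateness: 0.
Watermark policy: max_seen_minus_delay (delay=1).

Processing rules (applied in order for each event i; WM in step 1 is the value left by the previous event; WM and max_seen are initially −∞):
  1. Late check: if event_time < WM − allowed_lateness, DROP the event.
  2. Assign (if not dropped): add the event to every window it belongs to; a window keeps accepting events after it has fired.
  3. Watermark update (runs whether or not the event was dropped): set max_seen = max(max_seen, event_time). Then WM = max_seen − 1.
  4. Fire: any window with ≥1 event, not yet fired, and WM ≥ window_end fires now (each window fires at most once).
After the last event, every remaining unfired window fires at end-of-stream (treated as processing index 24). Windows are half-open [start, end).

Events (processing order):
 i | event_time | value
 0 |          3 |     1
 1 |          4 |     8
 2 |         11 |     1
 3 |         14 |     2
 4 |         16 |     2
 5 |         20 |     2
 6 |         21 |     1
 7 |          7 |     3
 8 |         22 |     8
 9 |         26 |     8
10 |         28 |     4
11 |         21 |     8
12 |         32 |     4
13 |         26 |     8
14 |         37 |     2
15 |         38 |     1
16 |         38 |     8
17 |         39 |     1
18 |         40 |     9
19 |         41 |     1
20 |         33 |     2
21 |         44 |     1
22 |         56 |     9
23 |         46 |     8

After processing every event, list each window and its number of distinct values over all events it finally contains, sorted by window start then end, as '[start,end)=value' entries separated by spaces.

[0,12)=2 [3,15)=3 [6,18)=2 [9,21)=2 [12,24)=3 [15,27)=3 [18,30)=4 [21,33)=3 [24,36)=2 [27,39)=4 [30,42)=5 [33,45)=4 [36,48)=4 [39,51)=2 [42,54)=1 [45,57)=1 [48,60)=1 [51,63)=1 [54,66)=1

i=0 t=3 v=1: → [3,15),[0,12); WM=2
i=1 t=4 v=8: → [3,15),[0,12); WM=3
i=2 t=11 v=1: → [9,21),[6,18),[3,15),[0,12); WM=10
i=3 t=14 v=2: → [12,24),[9,21),[6,18),[3,15); WM=13; [0,12) fires=2
i=4 t=16 v=2: → [15,27),[12,24),[9,21),[6,18); WM=15; [3,15) fires=3
i=5 t=20 v=2: → [18,30),[15,27),[12,24),[9,21); WM=19; [6,18) fires=2
i=6 t=21 v=1: → [21,33),[18,30),[15,27),[12,24); WM=20
i=7 t=7 v=3: DROP (t<20-0); WM=20
i=8 t=22 v=8: → [21,33),[18,30),[15,27),[12,24); WM=21; [9,21) fires=2
i=9 t=26 v=8: → [24,36),[21,33),[18,30),[15,27); WM=25; [12,24) fires=3
i=10 t=28 v=4: → [27,39),[24,36),[21,33),[18,30); WM=27; [15,27) fires=3
i=11 t=21 v=8: DROP (t<27-0); WM=27
i=12 t=32 v=4: → [30,42),[27,39),[24,36),[21,33); WM=31; [18,30) fires=4
i=13 t=26 v=8: DROP (t<31-0); WM=31
i=14 t=37 v=2: → [36,48),[33,45),[30,42),[27,39); WM=36; [21,33) fires=3 [24,36) fires=2
i=15 t=38 v=1: → [36,48),[33,45),[30,42),[27,39); WM=37
i=16 t=38 v=8: → [36,48),[33,45),[30,42),[27,39); WM=37
i=17 t=39 v=1: → [39,51),[36,48),[33,45),[30,42); WM=38
i=18 t=40 v=9: → [39,51),[36,48),[33,45),[30,42); WM=39; [27,39) fires=4
i=19 t=41 v=1: → [39,51),[36,48),[33,45),[30,42); WM=40
i=20 t=33 v=2: DROP (t<40-0); WM=40
i=21 t=44 v=1: → [42,54),[39,51),[36,48),[33,45); WM=43; [30,42) fires=5
i=22 t=56 v=9: → [54,66),[51,63),[48,60),[45,57); WM=55; [33,45) fires=4 [36,48) fires=4 [39,51) fires=2 [42,54) fires=1
i=23 t=46 v=8: DROP (t<55-0); WM=55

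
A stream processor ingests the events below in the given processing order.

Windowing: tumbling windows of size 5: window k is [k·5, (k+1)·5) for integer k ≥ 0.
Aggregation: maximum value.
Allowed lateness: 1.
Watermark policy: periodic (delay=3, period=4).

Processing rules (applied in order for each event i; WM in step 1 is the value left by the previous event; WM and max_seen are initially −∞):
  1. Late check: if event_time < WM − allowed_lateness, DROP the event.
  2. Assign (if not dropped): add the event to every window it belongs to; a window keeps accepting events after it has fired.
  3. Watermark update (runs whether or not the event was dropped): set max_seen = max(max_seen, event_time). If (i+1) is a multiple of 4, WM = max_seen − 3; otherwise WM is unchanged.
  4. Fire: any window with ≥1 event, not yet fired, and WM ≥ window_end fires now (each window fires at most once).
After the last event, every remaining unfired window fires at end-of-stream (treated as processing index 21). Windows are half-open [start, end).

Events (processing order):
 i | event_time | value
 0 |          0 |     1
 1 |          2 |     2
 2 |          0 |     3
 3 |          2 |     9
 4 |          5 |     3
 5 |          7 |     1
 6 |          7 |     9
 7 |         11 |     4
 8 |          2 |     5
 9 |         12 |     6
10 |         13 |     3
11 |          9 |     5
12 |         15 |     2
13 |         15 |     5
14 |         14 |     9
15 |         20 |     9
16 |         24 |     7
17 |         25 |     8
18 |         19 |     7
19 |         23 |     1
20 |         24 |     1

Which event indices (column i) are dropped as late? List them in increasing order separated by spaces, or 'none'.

8

i=0 t=0 v=1: → [0,5); WM=−∞
i=1 t=2 v=2: → [0,5); WM=−∞
i=2 t=0 v=3: → [0,5); WM=−∞
i=3 t=2 v=9: → [0,5); WM=-1
i=4 t=5 v=3: → [5,10); WM=-1
i=5 t=7 v=1: → [5,10); WM=-1
i=6 t=7 v=9: → [5,10); WM=-1
i=7 t=11 v=4: → [10,15); WM=8; [0,5) fires=9
i=8 t=2 v=5: DROP (t<8-1); WM=8
i=9 t=12 v=6: → [10,15); WM=8
i=10 t=13 v=3: → [10,15); WM=8
i=11 t=9 v=5: → [5,10); WM=10; [5,10) fires=9
i=12 t=15 v=2: → [15,20); WM=10
i=13 t=15 v=5: → [15,20); WM=10
i=14 t=14 v=9: → [10,15); WM=10
i=15 t=20 v=9: → [20,25); WM=17; [10,15) fires=9
i=16 t=24 v=7: → [20,25); WM=17
i=17 t=25 v=8: → [25,30); WM=17
i=18 t=19 v=7: → [15,20); WM=17
i=19 t=23 v=1: → [20,25); WM=22; [15,20) fires=7
i=20 t=24 v=1: → [20,25); WM=22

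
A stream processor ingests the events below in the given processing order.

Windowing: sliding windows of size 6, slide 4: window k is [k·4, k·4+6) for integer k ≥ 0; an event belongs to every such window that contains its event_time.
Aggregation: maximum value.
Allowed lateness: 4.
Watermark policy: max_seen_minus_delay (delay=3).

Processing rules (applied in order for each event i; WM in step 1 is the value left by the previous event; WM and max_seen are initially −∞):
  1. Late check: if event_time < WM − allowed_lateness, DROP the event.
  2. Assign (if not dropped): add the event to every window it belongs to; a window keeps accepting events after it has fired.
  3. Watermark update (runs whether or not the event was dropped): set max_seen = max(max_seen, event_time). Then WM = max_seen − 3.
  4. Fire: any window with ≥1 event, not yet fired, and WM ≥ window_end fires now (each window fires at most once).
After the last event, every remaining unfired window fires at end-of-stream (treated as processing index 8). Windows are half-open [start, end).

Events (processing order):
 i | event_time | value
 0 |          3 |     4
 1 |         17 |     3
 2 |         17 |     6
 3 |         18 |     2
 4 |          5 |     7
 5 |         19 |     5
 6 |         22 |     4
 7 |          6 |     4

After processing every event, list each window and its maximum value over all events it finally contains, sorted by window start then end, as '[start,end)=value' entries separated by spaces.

[0,6)=4 [12,18)=6 [16,22)=6 [20,26)=4

i=0 t=3 v=4: → [0,6); WM=0
i=1 t=17 v=3: → [16,22),[12,18); WM=14; [0,6) fires=4
i=2 t=17 v=6: → [16,22),[12,18); WM=14
i=3 t=18 v=2: → [16,22); WM=15
i=4 t=5 v=7: DROP (t<15-4); WM=15
i=5 t=19 v=5: → [16,22); WM=16
i=6 t=22 v=4: → [20,26); WM=19; [12,18) fires=6
i=7 t=6 v=4: DROP (t<19-4); WM=19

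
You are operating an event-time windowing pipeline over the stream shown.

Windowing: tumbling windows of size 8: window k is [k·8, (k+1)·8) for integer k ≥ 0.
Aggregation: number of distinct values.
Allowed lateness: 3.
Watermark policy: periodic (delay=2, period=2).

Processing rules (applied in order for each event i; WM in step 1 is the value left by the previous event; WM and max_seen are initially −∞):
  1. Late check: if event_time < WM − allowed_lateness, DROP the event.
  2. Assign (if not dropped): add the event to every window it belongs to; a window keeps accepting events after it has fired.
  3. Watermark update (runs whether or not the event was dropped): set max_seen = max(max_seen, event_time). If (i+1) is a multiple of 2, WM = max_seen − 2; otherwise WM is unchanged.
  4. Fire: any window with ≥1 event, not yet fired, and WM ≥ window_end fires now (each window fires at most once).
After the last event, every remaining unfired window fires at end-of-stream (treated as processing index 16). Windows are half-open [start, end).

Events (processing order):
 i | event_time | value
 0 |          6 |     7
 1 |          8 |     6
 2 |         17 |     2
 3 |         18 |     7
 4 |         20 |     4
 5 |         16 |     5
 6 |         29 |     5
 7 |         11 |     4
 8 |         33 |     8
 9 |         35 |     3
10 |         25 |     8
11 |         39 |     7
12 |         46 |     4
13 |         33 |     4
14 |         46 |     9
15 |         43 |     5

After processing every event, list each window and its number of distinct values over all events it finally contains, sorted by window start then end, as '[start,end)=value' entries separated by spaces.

[0,8)=1 [8,16)=1 [16,24)=4 [24,32)=1 [32,40)=3 [40,48)=3

i=0 t=6 v=7: → [0,8); WM=−∞
i=1 t=8 v=6: → [8,16); WM=6
i=2 t=17 v=2: → [16,24); WM=6
i=3 t=18 v=7: → [16,24); WM=16; [0,8) fires=1 [8,16) fires=1
i=4 t=20 v=4: → [16,24); WM=16
i=5 t=16 v=5: → [16,24); WM=18
i=6 t=29 v=5: → [24,32); WM=18
i=7 t=11 v=4: DROP (t<18-3); WM=27; [16,24) fires=4
i=8 t=33 v=8: → [32,40); WM=27
i=9 t=35 v=3: → [32,40); WM=33; [24,32) fires=1
i=10 t=25 v=8: DROP (t<33-3); WM=33
i=11 t=39 v=7: → [32,40); WM=37
i=12 t=46 v=4: → [40,48); WM=37
i=13 t=33 v=4: DROP (t<37-3); WM=44; [32,40) fires=3
i=14 t=46 v=9: → [40,48); WM=44
i=15 t=43 v=5: → [40,48); WM=44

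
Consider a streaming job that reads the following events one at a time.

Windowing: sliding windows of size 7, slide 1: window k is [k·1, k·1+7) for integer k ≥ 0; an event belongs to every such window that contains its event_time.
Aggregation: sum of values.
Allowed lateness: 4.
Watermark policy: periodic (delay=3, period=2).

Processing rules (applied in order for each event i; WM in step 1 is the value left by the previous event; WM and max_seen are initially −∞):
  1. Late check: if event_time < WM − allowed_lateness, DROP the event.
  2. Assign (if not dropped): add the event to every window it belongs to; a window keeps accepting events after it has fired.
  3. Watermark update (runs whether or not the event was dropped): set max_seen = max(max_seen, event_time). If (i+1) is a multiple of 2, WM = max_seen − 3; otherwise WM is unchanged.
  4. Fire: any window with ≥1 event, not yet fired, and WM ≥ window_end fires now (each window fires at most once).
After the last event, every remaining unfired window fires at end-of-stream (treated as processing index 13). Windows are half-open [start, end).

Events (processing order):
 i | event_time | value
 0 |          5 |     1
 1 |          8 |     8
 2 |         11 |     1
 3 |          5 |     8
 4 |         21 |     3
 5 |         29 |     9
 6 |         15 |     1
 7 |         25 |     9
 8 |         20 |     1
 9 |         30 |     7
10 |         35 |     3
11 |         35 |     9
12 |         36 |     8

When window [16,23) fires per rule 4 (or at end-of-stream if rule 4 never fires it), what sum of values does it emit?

i=0 t=5 v=1: → [5,12),[4,11),[3,10),[2,9),[1,8),[0,7); WM=−∞
i=1 t=8 v=8: → [8,15),[7,14),[6,13),[5,12),[4,11),[3,10),[2,9); WM=5
i=2 t=11 v=1: → [11,18),[10,17),[9,16),[8,15),[7,14),[6,13),[5,12); WM=5
i=3 t=5 v=8: → [5,12),[4,11),[3,10),[2,9),[1,8),[0,7); WM=8; [0,7) fires=9 [1,8) fires=9
i=4 t=21 v=3: → [21,28),[20,27),[19,26),[18,25),[17,24),[16,23),[15,22); WM=8
i=5 t=29 v=9: → [29,36),[28,35),[27,34),[26,33),[25,32),[24,31),[23,30); WM=26; [2,9) fires=17 [3,10) fires=17 [4,11) fires=17 [5,12) fires=18 [6,13) fires=9 [7,14) fires=9 [8,15) fires=9 [9,16) fires=1 [10,17) fires=1 [11,18) fires=1 [15,22) fires=3 [16,23) fires=3 [17,24) fires=3 [18,25) fires=3 [19,26) fires=3
i=6 t=15 v=1: DROP (t<26-4); WM=26
i=7 t=25 v=9: → [25,32),[24,31),[23,30),[22,29),[21,28),[20,27),[19,26); WM=26
i=8 t=20 v=1: DROP (t<26-4); WM=26
i=9 t=30 v=7: → [30,37),[29,36),[28,35),[27,34),[26,33),[25,32),[24,31); WM=27; [20,27) fires=12
i=10 t=35 v=3: → [35,42),[34,41),[33,40),[32,39),[31,38),[30,37),[29,36); WM=27
i=11 t=35 v=9: → [35,42),[34,41),[33,40),[32,39),[31,38),[30,37),[29,36); WM=32; [21,28) fires=12 [22,29) fires=9 [23,30) fires=18 [24,31) fires=25 [25,32) fires=25
i=12 t=36 v=8: → [36,43),[35,42),[34,41),[33,40),[32,39),[31,38),[30,37); WM=32

3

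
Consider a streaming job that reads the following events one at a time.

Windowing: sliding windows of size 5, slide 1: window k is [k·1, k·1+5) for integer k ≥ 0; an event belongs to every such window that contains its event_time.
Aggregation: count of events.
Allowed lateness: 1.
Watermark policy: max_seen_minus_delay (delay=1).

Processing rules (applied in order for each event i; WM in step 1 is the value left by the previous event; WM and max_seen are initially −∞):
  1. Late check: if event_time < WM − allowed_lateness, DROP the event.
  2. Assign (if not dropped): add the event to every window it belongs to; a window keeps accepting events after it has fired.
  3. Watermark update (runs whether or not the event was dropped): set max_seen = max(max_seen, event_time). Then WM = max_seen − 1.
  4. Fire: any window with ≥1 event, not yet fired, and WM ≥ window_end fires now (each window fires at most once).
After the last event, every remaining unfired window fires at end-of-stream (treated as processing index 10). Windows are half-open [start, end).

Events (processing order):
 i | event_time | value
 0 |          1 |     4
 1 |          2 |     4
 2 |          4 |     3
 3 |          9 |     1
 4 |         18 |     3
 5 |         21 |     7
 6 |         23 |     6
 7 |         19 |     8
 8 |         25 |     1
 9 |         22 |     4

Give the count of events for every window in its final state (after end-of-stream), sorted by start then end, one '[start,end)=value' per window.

[0,5)=3 [1,6)=3 [2,7)=2 [3,8)=1 [4,9)=1 [5,10)=1 [6,11)=1 [7,12)=1 [8,13)=1 [9,14)=1 [14,19)=1 [15,20)=1 [16,21)=1 [17,22)=2 [18,23)=2 [19,24)=2 [20,25)=2 [21,26)=3 [22,27)=2 [23,28)=2 [24,29)=1 [25,30)=1

i=0 t=1 v=4: → [1,6),[0,5); WM=0
i=1 t=2 v=4: → [2,7),[1,6),[0,5); WM=1
i=2 t=4 v=3: → [4,9),[3,8),[2,7),[1,6),[0,5); WM=3
i=3 t=9 v=1: → [9,14),[8,13),[7,12),[6,11),[5,10); WM=8; [0,5) fires=3 [1,6) fires=3 [2,7) fires=2 [3,8) fires=1
i=4 t=18 v=3: → [18,23),[17,22),[16,21),[15,20),[14,19); WM=17; [4,9) fires=1 [5,10) fires=1 [6,11) fires=1 [7,12) fires=1 [8,13) fires=1 [9,14) fires=1
i=5 t=21 v=7: → [21,26),[20,25),[19,24),[18,23),[17,22); WM=20; [14,19) fires=1 [15,20) fires=1
i=6 t=23 v=6: → [23,28),[22,27),[21,26),[20,25),[19,24); WM=22; [16,21) fires=1 [17,22) fires=2
i=7 t=19 v=8: DROP (t<22-1); WM=22
i=8 t=25 v=1: → [25,30),[24,29),[23,28),[22,27),[21,26); WM=24; [18,23) fires=2 [19,24) fires=2
i=9 t=22 v=4: DROP (t<24-1); WM=24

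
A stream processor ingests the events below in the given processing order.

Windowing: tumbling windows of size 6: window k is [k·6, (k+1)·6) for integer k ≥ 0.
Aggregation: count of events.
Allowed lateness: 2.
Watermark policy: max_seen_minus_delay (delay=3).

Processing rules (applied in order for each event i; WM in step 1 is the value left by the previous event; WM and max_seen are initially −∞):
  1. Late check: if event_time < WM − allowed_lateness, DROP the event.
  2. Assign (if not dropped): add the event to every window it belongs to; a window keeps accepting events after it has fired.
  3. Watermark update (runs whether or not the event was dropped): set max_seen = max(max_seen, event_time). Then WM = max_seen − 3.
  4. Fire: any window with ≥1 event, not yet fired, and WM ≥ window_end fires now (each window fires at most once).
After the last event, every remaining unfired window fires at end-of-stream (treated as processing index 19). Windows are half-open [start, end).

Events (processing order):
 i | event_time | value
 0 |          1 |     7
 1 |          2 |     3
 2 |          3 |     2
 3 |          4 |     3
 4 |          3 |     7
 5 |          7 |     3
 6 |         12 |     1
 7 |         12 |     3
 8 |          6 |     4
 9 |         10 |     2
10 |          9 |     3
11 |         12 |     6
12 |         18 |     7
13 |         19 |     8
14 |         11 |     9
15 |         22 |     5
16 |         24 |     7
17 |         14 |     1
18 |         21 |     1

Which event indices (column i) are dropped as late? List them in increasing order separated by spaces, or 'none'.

i=0 t=1 v=7: → [0,6); WM=-2
i=1 t=2 v=3: → [0,6); WM=-1
i=2 t=3 v=2: → [0,6); WM=0
i=3 t=4 v=3: → [0,6); WM=1
i=4 t=3 v=7: → [0,6); WM=1
i=5 t=7 v=3: → [6,12); WM=4
i=6 t=12 v=1: → [12,18); WM=9; [0,6) fires=5
i=7 t=12 v=3: → [12,18); WM=9
i=8 t=6 v=4: DROP (t<9-2); WM=9
i=9 t=10 v=2: → [6,12); WM=9
i=10 t=9 v=3: → [6,12); WM=9
i=11 t=12 v=6: → [12,18); WM=9
i=12 t=18 v=7: → [18,24); WM=15; [6,12) fires=3
i=13 t=19 v=8: → [18,24); WM=16
i=14 t=11 v=9: DROP (t<16-2); WM=16
i=15 t=22 v=5: → [18,24); WM=19; [12,18) fires=3
i=16 t=24 v=7: → [24,30); WM=21
i=17 t=14 v=1: DROP (t<21-2); WM=21
i=18 t=21 v=1: → [18,24); WM=21

8 14 17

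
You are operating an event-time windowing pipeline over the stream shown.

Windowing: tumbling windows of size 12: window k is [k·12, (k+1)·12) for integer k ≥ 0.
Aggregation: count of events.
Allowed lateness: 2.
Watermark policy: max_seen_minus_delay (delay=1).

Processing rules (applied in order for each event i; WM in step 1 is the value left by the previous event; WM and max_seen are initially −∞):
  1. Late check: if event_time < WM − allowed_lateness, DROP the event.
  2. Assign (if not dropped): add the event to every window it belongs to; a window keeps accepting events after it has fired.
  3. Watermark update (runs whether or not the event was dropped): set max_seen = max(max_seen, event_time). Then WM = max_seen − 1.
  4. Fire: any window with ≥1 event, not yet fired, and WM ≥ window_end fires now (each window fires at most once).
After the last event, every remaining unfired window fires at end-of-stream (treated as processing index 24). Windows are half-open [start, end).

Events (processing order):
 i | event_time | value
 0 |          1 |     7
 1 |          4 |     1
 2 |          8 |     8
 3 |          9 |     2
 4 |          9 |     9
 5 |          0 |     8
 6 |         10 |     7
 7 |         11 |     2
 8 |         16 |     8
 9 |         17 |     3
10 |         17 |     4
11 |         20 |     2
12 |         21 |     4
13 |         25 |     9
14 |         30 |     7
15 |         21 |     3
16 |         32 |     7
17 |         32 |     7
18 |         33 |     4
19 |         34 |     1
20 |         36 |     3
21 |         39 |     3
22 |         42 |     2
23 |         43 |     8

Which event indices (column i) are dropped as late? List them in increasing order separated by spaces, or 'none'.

i=0 t=1 v=7: → [0,12); WM=0
i=1 t=4 v=1: → [0,12); WM=3
i=2 t=8 v=8: → [0,12); WM=7
i=3 t=9 v=2: → [0,12); WM=8
i=4 t=9 v=9: → [0,12); WM=8
i=5 t=0 v=8: DROP (t<8-2); WM=8
i=6 t=10 v=7: → [0,12); WM=9
i=7 t=11 v=2: → [0,12); WM=10
i=8 t=16 v=8: → [12,24); WM=15; [0,12) fires=7
i=9 t=17 v=3: → [12,24); WM=16
i=10 t=17 v=4: → [12,24); WM=16
i=11 t=20 v=2: → [12,24); WM=19
i=12 t=21 v=4: → [12,24); WM=20
i=13 t=25 v=9: → [24,36); WM=24; [12,24) fires=5
i=14 t=30 v=7: → [24,36); WM=29
i=15 t=21 v=3: DROP (t<29-2); WM=29
i=16 t=32 v=7: → [24,36); WM=31
i=17 t=32 v=7: → [24,36); WM=31
i=18 t=33 v=4: → [24,36); WM=32
i=19 t=34 v=1: → [24,36); WM=33
i=20 t=36 v=3: → [36,48); WM=35
i=21 t=39 v=3: → [36,48); WM=38; [24,36) fires=6
i=22 t=42 v=2: → [36,48); WM=41
i=23 t=43 v=8: → [36,48); WM=42

5 15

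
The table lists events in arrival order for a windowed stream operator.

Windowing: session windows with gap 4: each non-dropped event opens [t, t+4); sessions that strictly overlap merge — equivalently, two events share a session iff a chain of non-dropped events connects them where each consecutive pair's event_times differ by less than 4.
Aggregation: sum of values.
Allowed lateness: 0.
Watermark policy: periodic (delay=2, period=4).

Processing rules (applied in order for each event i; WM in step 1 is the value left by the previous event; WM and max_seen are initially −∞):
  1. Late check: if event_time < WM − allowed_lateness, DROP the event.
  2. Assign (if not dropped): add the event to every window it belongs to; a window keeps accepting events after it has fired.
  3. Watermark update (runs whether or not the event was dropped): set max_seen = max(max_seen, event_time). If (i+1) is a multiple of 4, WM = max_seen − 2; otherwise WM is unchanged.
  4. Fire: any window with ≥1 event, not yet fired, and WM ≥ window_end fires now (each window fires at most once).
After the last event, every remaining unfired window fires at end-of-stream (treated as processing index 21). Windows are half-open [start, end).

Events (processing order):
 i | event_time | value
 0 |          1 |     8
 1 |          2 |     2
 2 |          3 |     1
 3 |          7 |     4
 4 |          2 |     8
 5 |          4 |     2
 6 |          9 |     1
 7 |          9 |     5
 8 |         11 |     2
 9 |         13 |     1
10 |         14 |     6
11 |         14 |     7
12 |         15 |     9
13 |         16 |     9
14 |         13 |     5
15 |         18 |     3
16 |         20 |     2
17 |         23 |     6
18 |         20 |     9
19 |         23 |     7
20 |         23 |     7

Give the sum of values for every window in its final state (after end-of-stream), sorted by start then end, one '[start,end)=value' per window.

[1,7)=11 [7,27)=83

i=0 t=1 v=8: → [1,5); WM=−∞
i=1 t=2 v=2: → [1,6); WM=−∞
i=2 t=3 v=1: → [1,7); WM=−∞
i=3 t=7 v=4: → [7,11); WM=5
i=4 t=2 v=8: DROP (t<5-0); WM=5
i=5 t=4 v=2: DROP (t<5-0); WM=5
i=6 t=9 v=1: → [7,13); WM=5
i=7 t=9 v=5: → [7,13); WM=7
i=8 t=11 v=2: → [7,15); WM=7
i=9 t=13 v=1: → [7,17); WM=7
i=10 t=14 v=6: → [7,18); WM=7
i=11 t=14 v=7: → [7,18); WM=12
i=12 t=15 v=9: → [7,19); WM=12
i=13 t=16 v=9: → [7,20); WM=12
i=14 t=13 v=5: → [7,20); WM=12
i=15 t=18 v=3: → [7,22); WM=16
i=16 t=20 v=2: → [7,24); WM=16
i=17 t=23 v=6: → [7,27); WM=16
i=18 t=20 v=9: → [7,27); WM=16
i=19 t=23 v=7: → [7,27); WM=21
i=20 t=23 v=7: → [7,27); WM=21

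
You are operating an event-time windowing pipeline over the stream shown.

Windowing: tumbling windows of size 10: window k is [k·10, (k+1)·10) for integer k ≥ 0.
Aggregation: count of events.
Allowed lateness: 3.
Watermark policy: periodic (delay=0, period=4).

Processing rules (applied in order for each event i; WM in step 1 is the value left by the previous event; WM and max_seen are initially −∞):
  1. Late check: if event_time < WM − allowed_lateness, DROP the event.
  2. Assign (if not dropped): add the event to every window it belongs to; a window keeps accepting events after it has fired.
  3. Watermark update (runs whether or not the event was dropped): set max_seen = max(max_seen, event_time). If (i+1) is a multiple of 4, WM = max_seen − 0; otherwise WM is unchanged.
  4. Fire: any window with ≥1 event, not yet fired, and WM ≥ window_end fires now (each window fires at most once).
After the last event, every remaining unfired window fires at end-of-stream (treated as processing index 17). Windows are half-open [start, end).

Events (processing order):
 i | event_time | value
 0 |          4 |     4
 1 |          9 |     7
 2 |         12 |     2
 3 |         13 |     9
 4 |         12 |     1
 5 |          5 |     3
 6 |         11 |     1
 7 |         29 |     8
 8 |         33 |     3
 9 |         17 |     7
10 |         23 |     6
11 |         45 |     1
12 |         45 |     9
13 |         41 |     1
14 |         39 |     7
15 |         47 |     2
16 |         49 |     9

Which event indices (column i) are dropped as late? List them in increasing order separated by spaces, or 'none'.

5 9 10 13 14

i=0 t=4 v=4: → [0,10); WM=−∞
i=1 t=9 v=7: → [0,10); WM=−∞
i=2 t=12 v=2: → [10,20); WM=−∞
i=3 t=13 v=9: → [10,20); WM=13; [0,10) fires=2
i=4 t=12 v=1: → [10,20); WM=13
i=5 t=5 v=3: DROP (t<13-3); WM=13
i=6 t=11 v=1: → [10,20); WM=13
i=7 t=29 v=8: → [20,30); WM=29; [10,20) fires=4
i=8 t=33 v=3: → [30,40); WM=29
i=9 t=17 v=7: DROP (t<29-3); WM=29
i=10 t=23 v=6: DROP (t<29-3); WM=29
i=11 t=45 v=1: → [40,50); WM=45; [20,30) fires=1 [30,40) fires=1
i=12 t=45 v=9: → [40,50); WM=45
i=13 t=41 v=1: DROP (t<45-3); WM=45
i=14 t=39 v=7: DROP (t<45-3); WM=45
i=15 t=47 v=2: → [40,50); WM=47
i=16 t=49 v=9: → [40,50); WM=47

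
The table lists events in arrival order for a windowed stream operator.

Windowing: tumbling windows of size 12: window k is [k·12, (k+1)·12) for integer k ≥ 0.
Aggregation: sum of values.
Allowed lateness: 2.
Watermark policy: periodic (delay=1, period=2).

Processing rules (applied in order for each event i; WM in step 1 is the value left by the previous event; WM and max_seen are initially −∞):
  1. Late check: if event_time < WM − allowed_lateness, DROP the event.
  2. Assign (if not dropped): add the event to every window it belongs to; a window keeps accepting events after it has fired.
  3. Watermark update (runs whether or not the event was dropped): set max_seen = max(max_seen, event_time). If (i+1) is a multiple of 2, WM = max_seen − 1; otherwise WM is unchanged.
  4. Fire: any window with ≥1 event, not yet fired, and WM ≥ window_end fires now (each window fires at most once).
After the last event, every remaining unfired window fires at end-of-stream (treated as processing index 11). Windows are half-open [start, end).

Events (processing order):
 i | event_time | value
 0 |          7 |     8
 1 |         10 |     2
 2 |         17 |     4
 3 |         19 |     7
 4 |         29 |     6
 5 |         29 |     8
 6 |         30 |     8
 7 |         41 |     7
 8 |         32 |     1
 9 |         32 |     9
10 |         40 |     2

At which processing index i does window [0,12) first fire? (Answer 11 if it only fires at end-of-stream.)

i=0 t=7 v=8: → [0,12); WM=−∞
i=1 t=10 v=2: → [0,12); WM=9
i=2 t=17 v=4: → [12,24); WM=9
i=3 t=19 v=7: → [12,24); WM=18; [0,12) fires=10
i=4 t=29 v=6: → [24,36); WM=18
i=5 t=29 v=8: → [24,36); WM=28; [12,24) fires=11
i=6 t=30 v=8: → [24,36); WM=28
i=7 t=41 v=7: → [36,48); WM=40; [24,36) fires=22
i=8 t=32 v=1: DROP (t<40-2); WM=40
i=9 t=32 v=9: DROP (t<40-2); WM=40
i=10 t=40 v=2: → [36,48); WM=40

3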